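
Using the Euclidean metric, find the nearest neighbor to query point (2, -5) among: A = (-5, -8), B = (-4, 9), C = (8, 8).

Distances: d(A) ≈ 7.6158, d(B) ≈ 15.2315, d(C) ≈ 14.3178. Nearest: A = (-5, -8) with distance 7.6158.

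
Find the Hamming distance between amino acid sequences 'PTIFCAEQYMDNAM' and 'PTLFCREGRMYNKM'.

Differing positions: 3, 6, 8, 9, 11, 13. Hamming distance = 6.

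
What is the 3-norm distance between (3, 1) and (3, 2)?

(Σ|x_i - y_i|^3)^(1/3) = (|3 - 3|^3 + |1 - 2|^3)^(1/3)
= (0^3 + 1^3)^(1/3) = (0 + 1)^(1/3) = (1)^(1/3) = 1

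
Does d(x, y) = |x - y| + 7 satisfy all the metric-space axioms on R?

No. d fails identity of indiscernibles (specifically d(x,x) = 0): d(-6, -6) = |-6 - (-6)| + 7 = 0 + 7 = 7 ≠ 0.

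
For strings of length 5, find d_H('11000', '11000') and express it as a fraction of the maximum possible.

Differing positions: none. Hamming distance = 0. The maximum possible Hamming distance for length-5 strings is 5, so d_H/5 = 0/5 = 0.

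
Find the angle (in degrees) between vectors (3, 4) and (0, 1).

With u = (3, 4), v = (0, 1):
u·v = 3·0 + 4·1 = 0 + 4 = 4.
|u| = √(3² + 4²) = √25, |v| = √(0² + 1²) = √1, so |u||v| = √(25·1) = √25 = 5.
cos θ = (u·v)/(|u||v|) = 4/5 = 0.8
θ = arccos(0.8) ≈ 36.87°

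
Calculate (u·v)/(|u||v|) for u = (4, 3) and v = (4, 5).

With u = (4, 3), v = (4, 5):
u·v = 4·4 + 3·5 = 16 + 15 = 31.
|u| = √(4² + 3²) = √25, |v| = √(4² + 5²) = √41, so |u||v| = √(25·41) = √1025.
cos θ = (u·v)/(|u||v|) = 31/√1025 ≈ 0.9683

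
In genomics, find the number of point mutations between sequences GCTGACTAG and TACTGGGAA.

Differing positions: 1, 2, 3, 4, 5, 6, 7, 9. Hamming distance = 8.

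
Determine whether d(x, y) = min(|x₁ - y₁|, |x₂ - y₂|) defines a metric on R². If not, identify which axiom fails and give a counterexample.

No. d fails identity of indiscernibles: take x = (-5, 0) and y = (-5, 4). Then d(x,y) = min(|-5 - (-5)|, |0 - 4|) = min(0, 4) = 0, yet x ≠ y.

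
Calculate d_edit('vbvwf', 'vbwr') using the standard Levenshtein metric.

Let D[i][j] be the edit distance between the first i characters of 'vbvwf' and the first j characters of 'vbwr', with D[i][0] = i, D[0][j] = j, and D[i][j] = D[i-1][j-1] if the characters match, else 1 + min(D[i-1][j], D[i][j-1], D[i-1][j-1]). Filling the table (rows: prefixes of 'vbvwf', columns: prefixes of 'vbwr'):
     ε  v  b  w  r
  ε  0  1  2  3  4
  v  1  0  1  2  3
  b  2  1  0  1  2
  v  3  2  1  1  2
  w  4  3  2  1  2
  f  5  4  3  2  2
The bottom-right entry gives D[5][4] = 2, so no sequence of fewer than 2 edits works. Backtracking through the table gives one optimal edit sequence (2 edits):
  vbvwf → vbwf (del v @3)
  vbwf → vbwr (sub f→r @4)
Edit distance = 2.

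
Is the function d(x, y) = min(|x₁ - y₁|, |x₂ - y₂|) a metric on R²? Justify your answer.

No. d fails identity of indiscernibles: take x = (-5, 0) and y = (-5, 8). Then d(x,y) = min(|-5 - (-5)|, |0 - 8|) = min(0, 8) = 0, yet x ≠ y.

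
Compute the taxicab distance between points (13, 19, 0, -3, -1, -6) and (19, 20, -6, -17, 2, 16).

Σ|x_i - y_i| = |13 - 19| + |19 - 20| + |0 - (-6)| + |-3 - (-17)| + |-1 - 2| + |-6 - 16| = 6 + 1 + 6 + 14 + 3 + 22 = 52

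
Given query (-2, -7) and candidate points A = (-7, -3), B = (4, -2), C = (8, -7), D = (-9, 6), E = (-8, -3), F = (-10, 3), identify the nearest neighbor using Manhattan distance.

Distances: d(A) = 9, d(B) = 11, d(C) = 10, d(D) = 20, d(E) = 10, d(F) = 18. Nearest: A = (-7, -3) with distance 9.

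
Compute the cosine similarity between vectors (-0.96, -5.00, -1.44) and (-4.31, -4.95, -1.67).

With u = (-0.96, -5.00, -1.44), v = (-4.31, -4.95, -1.67):
u·v = (-0.96)·(-4.31) + (-5)·(-4.95) + (-1.44)·(-1.67) = 4.1376 + 24.75 + 2.4048 = 31.2924.
|u| = √((-0.96)² + (-5)² + (-1.44)²) = √(0.9216 + 25 + 2.0736) = √27.9952, |v| = √((-4.31)² + (-4.95)² + (-1.67)²) = √(18.5761 + 24.5025 + 2.7889) = √45.8675.
cos θ = (u·v)/(|u||v|) = 31.2924/(√27.9952·√45.8675) ≈ 0.8733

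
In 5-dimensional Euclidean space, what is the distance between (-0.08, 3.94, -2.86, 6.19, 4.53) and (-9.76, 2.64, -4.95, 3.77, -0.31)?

√(Σ(x_i - y_i)²) = √((-0.08 - (-9.76))² + (3.94 - 2.64)² + (-2.86 - (-4.95))² + (6.19 - 3.77)² + (4.53 - (-0.31))²)
= √(9.68² + 1.3² + 2.09² + 2.42² + 4.84²) = √(93.7024 + 1.69 + 4.3681 + 5.8564 + 23.4256) = √129.0425 ≈ 11.3597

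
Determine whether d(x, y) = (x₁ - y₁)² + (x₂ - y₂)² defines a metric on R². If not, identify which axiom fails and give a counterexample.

No. The squared Euclidean distance fails the triangle inequality. Counterexample: x = (0, 0), y = (1, 5), z = (2, 10). d(x,z) = 2² + 10² = 104, but d(x,y) + d(y,z) = (1² + 5²) + (1² + 5²) = 26 + 26 = 52. Since 104 > 52, the triangle inequality is violated. (Note: √d, the ordinary Euclidean distance, IS a metric.)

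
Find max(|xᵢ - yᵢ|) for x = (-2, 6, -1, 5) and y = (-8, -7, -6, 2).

max(|x_i - y_i|) = max(|-2 - (-8)|, |6 - (-7)|, |-1 - (-6)|, |5 - 2|) = max(6, 13, 5, 3) = 13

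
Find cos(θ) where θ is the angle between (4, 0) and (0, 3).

With u = (4, 0), v = (0, 3):
u·v = 4·0 + 0·3 = 0 + 0 = 0.
|u| = √(4² + 0²) = √16, |v| = √(0² + 3²) = √9, so |u||v| = √(16·9) = √144 = 12.
cos θ = (u·v)/(|u||v|) = 0/12 = 0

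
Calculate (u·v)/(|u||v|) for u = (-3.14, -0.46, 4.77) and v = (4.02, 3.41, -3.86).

With u = (-3.14, -0.46, 4.77), v = (4.02, 3.41, -3.86):
u·v = (-3.14)·4.02 + (-0.46)·3.41 + 4.77·(-3.86) = (-12.6228) + (-1.5686) + (-18.4122) = -32.6036.
|u| = √((-3.14)² + (-0.46)² + 4.77²) = √(9.8596 + 0.2116 + 22.7529) = √32.8241, |v| = √(4.02² + 3.41² + (-3.86)²) = √(16.1604 + 11.6281 + 14.8996) = √42.6881.
cos θ = (u·v)/(|u||v|) = -32.6036/(√32.8241·√42.6881) ≈ -0.871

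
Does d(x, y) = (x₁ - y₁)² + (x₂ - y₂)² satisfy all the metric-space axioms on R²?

No. The squared Euclidean distance fails the triangle inequality. Counterexample: x = (0, 0), y = (2, 1), z = (4, 2). d(x,z) = 4² + 2² = 20, but d(x,y) + d(y,z) = (2² + 1²) + (2² + 1²) = 5 + 5 = 10. Since 20 > 10, the triangle inequality is violated. (Note: √d, the ordinary Euclidean distance, IS a metric.)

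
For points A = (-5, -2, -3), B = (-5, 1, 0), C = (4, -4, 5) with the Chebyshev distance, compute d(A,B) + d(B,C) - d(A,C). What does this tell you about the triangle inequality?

d(A,B) = max(0, 3, 3) = 3, d(B,C) = max(9, 5, 5) = 9, d(A,C) = max(9, 2, 8) = 9.
d(A,B) + d(B,C) - d(A,C) = 3 + 9 - 9 = 12 - 9 = 3. This is ≥ 0, so the triangle inequality holds for these points.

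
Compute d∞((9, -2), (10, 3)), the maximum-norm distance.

max(|x_i - y_i|) = max(|9 - 10|, |-2 - 3|) = max(1, 5) = 5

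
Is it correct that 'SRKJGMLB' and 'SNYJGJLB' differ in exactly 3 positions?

Differing positions: 2, 3, 6. Hamming distance = 3, so the claim is true.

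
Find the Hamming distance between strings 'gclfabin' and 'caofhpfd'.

Differing positions: 1, 2, 3, 5, 6, 7, 8. Hamming distance = 7.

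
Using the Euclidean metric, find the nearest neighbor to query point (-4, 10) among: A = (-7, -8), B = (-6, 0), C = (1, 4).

Distances: d(A) ≈ 18.2483, d(B) ≈ 10.198, d(C) ≈ 7.8102. Nearest: C = (1, 4) with distance 7.8102.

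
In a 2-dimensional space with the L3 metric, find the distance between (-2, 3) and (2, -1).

(Σ|x_i - y_i|^3)^(1/3) = (|-2 - 2|^3 + |3 - (-1)|^3)^(1/3)
= (4^3 + 4^3)^(1/3) = (64 + 64)^(1/3) = (128)^(1/3) ≈ 5.0397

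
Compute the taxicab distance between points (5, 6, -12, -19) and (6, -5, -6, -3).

Σ|x_i - y_i| = |5 - 6| + |6 - (-5)| + |-12 - (-6)| + |-19 - (-3)| = 1 + 11 + 6 + 16 = 34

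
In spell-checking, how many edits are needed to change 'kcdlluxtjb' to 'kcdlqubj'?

Let D[i][j] be the edit distance between the first i characters of 'kcdlluxtjb' and the first j characters of 'kcdlqubj', with D[i][0] = i, D[0][j] = j, and D[i][j] = D[i-1][j-1] if the characters match, else 1 + min(D[i-1][j], D[i][j-1], D[i-1][j-1]). Filling the table (rows: prefixes of 'kcdlluxtjb', columns: prefixes of 'kcdlqubj'):
     ε  k  c  d  l  q  u  b  j
  ε  0  1  2  3  4  5  6  7  8
  k  1  0  1  2  3  4  5  6  7
  c  2  1  0  1  2  3  4  5  6
  d  3  2  1  0  1  2  3  4  5
  l  4  3  2  1  0  1  2  3  4
  l  5  4  3  2  1  1  2  3  4
  u  6  5  4  3  2  2  1  2  3
  x  7  6  5  4  3  3  2  2  3
  t  8  7  6  5  4  4  3  3  3
  j  9  8  7  6  5  5  4  4  3
  b 10  9  8  7  6  6  5  4  4
The bottom-right entry gives D[10][8] = 4, so no sequence of fewer than 4 edits works. Backtracking through the table gives one optimal edit sequence (4 edits):
  kcdlluxtjb → kcdlquxtjb (sub l→q @5)
  kcdlquxtjb → kcdlqutjb (del x @7)
  kcdlqutjb → kcdlqubjb (sub t→b @7)
  kcdlqubjb → kcdlqubj (del b @9)
Edit distance = 4.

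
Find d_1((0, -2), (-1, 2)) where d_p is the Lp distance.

Σ|x_i - y_i| = |0 - (-1)| + |-2 - 2| = 1 + 4 = 5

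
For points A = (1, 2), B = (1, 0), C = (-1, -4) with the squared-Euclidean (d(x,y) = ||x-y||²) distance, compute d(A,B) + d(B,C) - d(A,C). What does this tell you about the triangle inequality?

d(A,B) = 0² + 2² = 4, d(B,C) = 2² + 4² = 20, d(A,C) = 2² + 6² = 40.
d(A,B) + d(B,C) - d(A,C) = 4 + 20 - 40 = 24 - 40 = -16. This is < 0, so the triangle inequality FAILS for these points (squared-Euclidean is not a metric).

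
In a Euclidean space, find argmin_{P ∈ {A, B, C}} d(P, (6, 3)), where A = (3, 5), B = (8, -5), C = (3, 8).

Distances: d(A) ≈ 3.6056, d(B) ≈ 8.2462, d(C) ≈ 5.831. Nearest: A = (3, 5) with distance 3.6056.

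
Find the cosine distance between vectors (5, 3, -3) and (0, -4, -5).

With u = (5, 3, -3), v = (0, -4, -5):
u·v = 5·0 + 3·(-4) + (-3)·(-5) = 0 + (-12) + 15 = 3.
|u| = √(5² + 3² + (-3)²) = √43, |v| = √(0² + (-4)² + (-5)²) = √41, so |u||v| = √(43·41) = √1763.
cos θ = (u·v)/(|u||v|) = 3/√1763 ≈ 0.0714
Cosine distance = 1 - cos θ ≈ 1 - 0.0714 = 0.9286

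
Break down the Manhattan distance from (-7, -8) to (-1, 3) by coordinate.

Σ|x_i - y_i| = |-7 - (-1)| + |-8 - 3| = 6 + 11 = 17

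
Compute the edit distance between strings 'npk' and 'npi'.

Let D[i][j] be the edit distance between the first i characters of 'npk' and the first j characters of 'npi', with D[i][0] = i, D[0][j] = j, and D[i][j] = D[i-1][j-1] if the characters match, else 1 + min(D[i-1][j], D[i][j-1], D[i-1][j-1]). Filling the table (rows: prefixes of 'npk', columns: prefixes of 'npi'):
     ε  n  p  i
  ε  0  1  2  3
  n  1  0  1  2
  p  2  1  0  1
  k  3  2  1  1
The bottom-right entry gives D[3][3] = 1, so no sequence of fewer than 1 edit works. Backtracking through the table gives one optimal edit sequence (1 edit):
  npk → npi (sub k→i @3)
Edit distance = 1.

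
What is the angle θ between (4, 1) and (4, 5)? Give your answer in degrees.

With u = (4, 1), v = (4, 5):
u·v = 4·4 + 1·5 = 16 + 5 = 21.
|u| = √(4² + 1²) = √17, |v| = √(4² + 5²) = √41, so |u||v| = √(17·41) = √697.
cos θ = (u·v)/(|u||v|) = 21/√697 ≈ 0.795432
θ = arccos(0.795432) ≈ 37.3°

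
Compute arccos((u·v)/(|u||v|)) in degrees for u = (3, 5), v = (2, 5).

With u = (3, 5), v = (2, 5):
u·v = 3·2 + 5·5 = 6 + 25 = 31.
|u| = √(3² + 5²) = √34, |v| = √(2² + 5²) = √29, so |u||v| = √(34·29) = √986.
cos θ = (u·v)/(|u||v|) = 31/√986 ≈ 0.987241
θ = arccos(0.987241) ≈ 9.16°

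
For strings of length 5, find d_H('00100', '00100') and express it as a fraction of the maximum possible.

Differing positions: none. Hamming distance = 0. The maximum possible Hamming distance for length-5 strings is 5, so d_H/5 = 0/5 = 0.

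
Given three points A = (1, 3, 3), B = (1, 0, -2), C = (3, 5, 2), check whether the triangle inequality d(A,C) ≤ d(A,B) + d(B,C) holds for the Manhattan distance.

d(A,B) = 0 + 3 + 5 = 8, d(B,C) = 2 + 5 + 4 = 11, d(A,C) = 2 + 2 + 1 = 5.
d(A,C) = 5 ≤ 8 + 11 = 19. Triangle inequality is satisfied.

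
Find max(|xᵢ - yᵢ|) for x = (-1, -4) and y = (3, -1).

max(|x_i - y_i|) = max(|-1 - 3|, |-4 - (-1)|) = max(4, 3) = 4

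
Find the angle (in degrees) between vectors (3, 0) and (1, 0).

With u = (3, 0), v = (1, 0):
u·v = 3·1 + 0·0 = 3 + 0 = 3.
|u| = √(3² + 0²) = √9, |v| = √(1² + 0²) = √1, so |u||v| = √(9·1) = √9 = 3.
cos θ = (u·v)/(|u||v|) = 3/3 = 1 (the vectors are parallel, pointing the same way)
θ = arccos(1) = 0°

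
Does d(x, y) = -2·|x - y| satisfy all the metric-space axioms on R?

No. With c = -2 < 0, d fails non-negativity: d(6, 9) = -2·|6 - 9| = -2·3 = -6 < 0.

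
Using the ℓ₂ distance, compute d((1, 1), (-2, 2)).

(Σ|x_i - y_i|^2)^(1/2) = (|1 - (-2)|^2 + |1 - 2|^2)^(1/2)
= (3^2 + 1^2)^(1/2) = (9 + 1)^(1/2) = (10)^(1/2) ≈ 3.1623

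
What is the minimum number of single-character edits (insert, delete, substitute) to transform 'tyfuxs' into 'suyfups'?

Let D[i][j] be the edit distance between the first i characters of 'tyfuxs' and the first j characters of 'suyfups', with D[i][0] = i, D[0][j] = j, and D[i][j] = D[i-1][j-1] if the characters match, else 1 + min(D[i-1][j], D[i][j-1], D[i-1][j-1]). Filling the table (rows: prefixes of 'tyfuxs', columns: prefixes of 'suyfups'):
     ε  s  u  y  f  u  p  s
  ε  0  1  2  3  4  5  6  7
  t  1  1  2  3  4  5  6  7
  y  2  2  2  2  3  4  5  6
  f  3  3  3  3  2  3  4  5
  u  4  4  3  4  3  2  3  4
  x  5  5  4  4  4  3  3  4
  s  6  5  5  5  5  4  4  3
The bottom-right entry gives D[6][7] = 3, so no sequence of fewer than 3 edits works. Backtracking through the table gives one optimal edit sequence (3 edits):
  tyfuxs → styfuxs (ins s @1)
  styfuxs → suyfuxs (sub t→u @2)
  suyfuxs → suyfups (sub x→p @6)
Edit distance = 3.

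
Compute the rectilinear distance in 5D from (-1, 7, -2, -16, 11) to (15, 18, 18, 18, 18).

Σ|x_i - y_i| = |-1 - 15| + |7 - 18| + |-2 - 18| + |-16 - 18| + |11 - 18| = 16 + 11 + 20 + 34 + 7 = 88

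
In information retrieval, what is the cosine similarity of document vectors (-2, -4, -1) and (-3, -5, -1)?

With u = (-2, -4, -1), v = (-3, -5, -1):
u·v = (-2)·(-3) + (-4)·(-5) + (-1)·(-1) = 6 + 20 + 1 = 27.
|u| = √((-2)² + (-4)² + (-1)²) = √21, |v| = √((-3)² + (-5)² + (-1)²) = √35, so |u||v| = √(21·35) = √735.
cos θ = (u·v)/(|u||v|) = 27/√735 ≈ 0.9959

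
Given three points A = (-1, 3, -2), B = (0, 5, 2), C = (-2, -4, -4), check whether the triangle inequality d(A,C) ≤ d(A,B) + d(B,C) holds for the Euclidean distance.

d(A,B) = √(1² + 2² + 4²) = √21 ≈ 4.5826, d(B,C) = √(2² + 9² + 6²) = √121 = 11, d(A,C) = √(1² + 7² + 2²) = √54 ≈ 7.3485.
d(A,C) ≈ 7.3485 ≤ 4.5826 + 11 = 15.5826. Triangle inequality is satisfied.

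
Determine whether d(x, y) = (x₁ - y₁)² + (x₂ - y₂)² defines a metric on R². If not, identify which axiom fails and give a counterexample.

No. The squared Euclidean distance fails the triangle inequality. Counterexample: x = (0, 0), y = (4, 1), z = (8, 2). d(x,z) = 8² + 2² = 68, but d(x,y) + d(y,z) = (4² + 1²) + (4² + 1²) = 17 + 17 = 34. Since 68 > 34, the triangle inequality is violated. (Note: √d, the ordinary Euclidean distance, IS a metric.)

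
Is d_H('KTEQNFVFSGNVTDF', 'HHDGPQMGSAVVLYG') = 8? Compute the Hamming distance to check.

Differing positions: 1, 2, 3, 4, 5, 6, 7, 8, 10, 11, 13, 14, 15. Hamming distance = 13, so the claim that d_H = 8 is false.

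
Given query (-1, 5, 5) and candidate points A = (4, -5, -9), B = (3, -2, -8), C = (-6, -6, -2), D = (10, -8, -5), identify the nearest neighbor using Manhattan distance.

Distances: d(A) = 29, d(B) = 24, d(C) = 23, d(D) = 34. Nearest: C = (-6, -6, -2) with distance 23.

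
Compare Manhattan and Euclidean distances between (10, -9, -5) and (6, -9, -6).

L1 = |10 - 6| + |-9 - (-9)| + |-5 - (-6)| = 4 + 0 + 1 = 5
L2 = √(4² + 0² + 1²) = √17 ≈ 4.1231
L1 ≥ L2 always (equality iff movement is along one axis); L1 > L2 here.
Ratio L1/L2 = 5/√17 ≈ 1.2127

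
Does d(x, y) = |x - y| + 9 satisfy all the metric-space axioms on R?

No. d fails identity of indiscernibles (specifically d(x,x) = 0): d(-1, -1) = |-1 - (-1)| + 9 = 0 + 9 = 9 ≠ 0.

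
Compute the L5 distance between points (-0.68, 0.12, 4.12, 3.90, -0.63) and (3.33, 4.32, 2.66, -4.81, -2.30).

(Σ|x_i - y_i|^5)^(1/5) = (|-0.68 - 3.33|^5 + |0.12 - 4.32|^5 + |4.12 - 2.66|^5 + |3.9 - (-4.81)|^5 + |-0.63 - (-2.3)|^5)^(1/5)
= (4.01^5 + 4.2^5 + 1.46^5 + 8.71^5 + 1.67^5)^(1/5) ≈ (1036.8642 + 1306.9123 + 6.6338 + 50129.2001 + 12.9892)^(1/5) = (52492.5996)^(1/5) ≈ 8.7906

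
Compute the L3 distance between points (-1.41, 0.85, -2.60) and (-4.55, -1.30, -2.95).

(Σ|x_i - y_i|^3)^(1/3) = (|-1.41 - (-4.55)|^3 + |0.85 - (-1.3)|^3 + |-2.6 - (-2.95)|^3)^(1/3)
= (3.14^3 + 2.15^3 + 0.35^3)^(1/3) ≈ (30.9591 + 9.9384 + 0.0429)^(1/3) = (40.9404)^(1/3) ≈ 3.4465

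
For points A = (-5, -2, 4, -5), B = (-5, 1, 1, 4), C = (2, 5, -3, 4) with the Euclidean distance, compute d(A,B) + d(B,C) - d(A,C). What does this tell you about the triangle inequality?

d(A,B) = √(0² + 3² + 3² + 9²) = √99 ≈ 9.9499, d(B,C) = √(7² + 4² + 4² + 0²) = √81 = 9, d(A,C) = √(7² + 7² + 7² + 9²) = √228 ≈ 15.0997.
d(A,B) + d(B,C) - d(A,C) = 9.9499 + 9 - 15.0997 = 18.9499 - 15.0997 = 3.8502 (to 4 decimal places). This is ≥ 0, so the triangle inequality holds for these points.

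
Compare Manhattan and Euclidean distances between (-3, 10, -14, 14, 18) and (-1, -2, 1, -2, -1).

L1 = |-3 - (-1)| + |10 - (-2)| + |-14 - 1| + |14 - (-2)| + |18 - (-1)| = 2 + 12 + 15 + 16 + 19 = 64
L2 = √(2² + 12² + 15² + 16² + 19²) = √990 ≈ 31.4643
L1 ≥ L2 always (equality iff movement is along one axis); L1 > L2 here.
Ratio L1/L2 = 64/√990 ≈ 2.0341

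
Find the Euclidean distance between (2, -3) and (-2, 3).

√(Σ(x_i - y_i)²) = √((2 - (-2))² + (-3 - 3)²)
= √(4² + (-6)²) = √(16 + 36) = √52 ≈ 7.2111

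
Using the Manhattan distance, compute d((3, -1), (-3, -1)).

Σ|x_i - y_i| = |3 - (-3)| + |-1 - (-1)| = 6 + 0 = 6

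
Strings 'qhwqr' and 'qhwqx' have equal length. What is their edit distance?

Let D[i][j] be the edit distance between the first i characters of 'qhwqr' and the first j characters of 'qhwqx', with D[i][0] = i, D[0][j] = j, and D[i][j] = D[i-1][j-1] if the characters match, else 1 + min(D[i-1][j], D[i][j-1], D[i-1][j-1]). Filling the table (rows: prefixes of 'qhwqr', columns: prefixes of 'qhwqx'):
     ε  q  h  w  q  x
  ε  0  1  2  3  4  5
  q  1  0  1  2  3  4
  h  2  1  0  1  2  3
  w  3  2  1  0  1  2
  q  4  3  2  1  0  1
  r  5  4  3  2  1  1
The bottom-right entry gives D[5][5] = 1, so no sequence of fewer than 1 edit works. Backtracking through the table gives one optimal edit sequence (1 edit):
  qhwqr → qhwqx (sub r→x @5)
Edit distance = 1.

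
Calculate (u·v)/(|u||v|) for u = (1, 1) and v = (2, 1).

With u = (1, 1), v = (2, 1):
u·v = 1·2 + 1·1 = 2 + 1 = 3.
|u| = √(1² + 1²) = √2, |v| = √(2² + 1²) = √5, so |u||v| = √(2·5) = √10.
cos θ = (u·v)/(|u||v|) = 3/√10 ≈ 0.9487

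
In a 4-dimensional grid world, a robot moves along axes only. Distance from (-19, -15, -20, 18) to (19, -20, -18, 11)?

Σ|x_i - y_i| = |-19 - 19| + |-15 - (-20)| + |-20 - (-18)| + |18 - 11| = 38 + 5 + 2 + 7 = 52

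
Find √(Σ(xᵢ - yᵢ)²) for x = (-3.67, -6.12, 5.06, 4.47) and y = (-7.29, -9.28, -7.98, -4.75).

√(Σ(x_i - y_i)²) = √((-3.67 - (-7.29))² + (-6.12 - (-9.28))² + (5.06 - (-7.98))² + (4.47 - (-4.75))²)
= √(3.62² + 3.16² + 13.04² + 9.22²) = √(13.1044 + 9.9856 + 170.0416 + 85.0084) = √278.14 ≈ 16.6775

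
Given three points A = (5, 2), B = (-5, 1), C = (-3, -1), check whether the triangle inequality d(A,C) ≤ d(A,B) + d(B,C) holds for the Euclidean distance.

d(A,B) = √(10² + 1²) = √101 ≈ 10.0499, d(B,C) = √(2² + 2²) = √8 ≈ 2.8284, d(A,C) = √(8² + 3²) = √73 ≈ 8.544.
d(A,C) ≈ 8.544 ≤ 10.0499 + 2.8284 = 12.8783. Triangle inequality is satisfied.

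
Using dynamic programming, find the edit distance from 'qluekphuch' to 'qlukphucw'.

Let D[i][j] be the edit distance between the first i characters of 'qluekphuch' and the first j characters of 'qlukphucw', with D[i][0] = i, D[0][j] = j, and D[i][j] = D[i-1][j-1] if the characters match, else 1 + min(D[i-1][j], D[i][j-1], D[i-1][j-1]). Filling the table (rows: prefixes of 'qluekphuch', columns: prefixes of 'qlukphucw'):
     ε  q  l  u  k  p  h  u  c  w
  ε  0  1  2  3  4  5  6  7  8  9
  q  1  0  1  2  3  4  5  6  7  8
  l  2  1  0  1  2  3  4  5  6  7
  u  3  2  1  0  1  2  3  4  5  6
  e  4  3  2  1  1  2  3  4  5  6
  k  5  4  3  2  1  2  3  4  5  6
  p  6  5  4  3  2  1  2  3  4  5
  h  7  6  5  4  3  2  1  2  3  4
  u  8  7  6  5  4  3  2  1  2  3
  c  9  8  7  6  5  4  3  2  1  2
  h 10  9  8  7  6  5  4  3  2  2
The bottom-right entry gives D[10][9] = 2, so no sequence of fewer than 2 edits works. Backtracking through the table gives one optimal edit sequence (2 edits):
  qluekphuch → qlukphuch (del e @4)
  qlukphuch → qlukphucw (sub h→w @9)
Edit distance = 2.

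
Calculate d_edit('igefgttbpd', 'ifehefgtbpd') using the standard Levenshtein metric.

Let D[i][j] be the edit distance between the first i characters of 'igefgttbpd' and the first j characters of 'ifehefgtbpd', with D[i][0] = i, D[0][j] = j, and D[i][j] = D[i-1][j-1] if the characters match, else 1 + min(D[i-1][j], D[i][j-1], D[i-1][j-1]). Filling the table (rows: prefixes of 'igefgttbpd', columns: prefixes of 'ifehefgtbpd'):
     ε  i  f  e  h  e  f  g  t  b  p  d
  ε  0  1  2  3  4  5  6  7  8  9 10 11
  i  1  0  1  2  3  4  5  6  7  8  9 10
  g  2  1  1  2  3  4  5  5  6  7  8  9
  e  3  2  2  1  2  3  4  5  6  7  8  9
  f  4  3  2  2  2  3  3  4  5  6  7  8
  g  5  4  3  3  3  3  4  3  4  5  6  7
  t  6  5  4  4  4  4  4  4  3  4  5  6
  t  7  6  5  5  5  5  5  5  4  4  5  6
  b  8  7  6  6  6  6  6  6  5  4  5  6
  p  9  8  7  7  7  7  7  7  6  5  4  5
  d 10  9  8  8  8  8  8  8  7  6  5  4
The bottom-right entry gives D[10][11] = 4, so no sequence of fewer than 4 edits works. Backtracking through the table gives one optimal edit sequence (4 edits):
  igefgttbpd → ifgefgttbpd (ins f @2)
  ifgefgttbpd → ifegefgttbpd (ins e @3)
  ifegefgttbpd → ifehefgttbpd (sub g→h @4)
  ifehefgttbpd → ifehefgtbpd (del t @8)
Edit distance = 4.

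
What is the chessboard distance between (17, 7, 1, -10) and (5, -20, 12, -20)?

max(|x_i - y_i|) = max(|17 - 5|, |7 - (-20)|, |1 - 12|, |-10 - (-20)|) = max(12, 27, 11, 10) = 27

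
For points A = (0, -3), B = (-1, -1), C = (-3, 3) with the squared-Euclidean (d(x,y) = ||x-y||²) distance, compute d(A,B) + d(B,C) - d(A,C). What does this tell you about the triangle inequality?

d(A,B) = 1² + 2² = 5, d(B,C) = 2² + 4² = 20, d(A,C) = 3² + 6² = 45.
d(A,B) + d(B,C) - d(A,C) = 5 + 20 - 45 = 25 - 45 = -20. This is < 0, so the triangle inequality FAILS for these points (squared-Euclidean is not a metric).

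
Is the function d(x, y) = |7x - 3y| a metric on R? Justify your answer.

No. d fails symmetry: d(8, 5) = |7·8 - 3·5| = |41| = 41, but d(5, 8) = |7·5 - 3·8| = |11| = 11. Since 41 ≠ 11, d(x,y) ≠ d(y,x) in general.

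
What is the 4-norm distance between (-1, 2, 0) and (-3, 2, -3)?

(Σ|x_i - y_i|^4)^(1/4) = (|-1 - (-3)|^4 + |2 - 2|^4 + |0 - (-3)|^4)^(1/4)
= (2^4 + 0^4 + 3^4)^(1/4) = (16 + 0 + 81)^(1/4) = (97)^(1/4) ≈ 3.1383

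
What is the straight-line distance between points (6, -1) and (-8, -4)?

√(Σ(x_i - y_i)²) = √((6 - (-8))² + (-1 - (-4))²)
= √(14² + 3²) = √(196 + 9) = √205 ≈ 14.3178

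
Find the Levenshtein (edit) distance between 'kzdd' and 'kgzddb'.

Let D[i][j] be the edit distance between the first i characters of 'kzdd' and the first j characters of 'kgzddb', with D[i][0] = i, D[0][j] = j, and D[i][j] = D[i-1][j-1] if the characters match, else 1 + min(D[i-1][j], D[i][j-1], D[i-1][j-1]). Filling the table (rows: prefixes of 'kzdd', columns: prefixes of 'kgzddb'):
     ε  k  g  z  d  d  b
  ε  0  1  2  3  4  5  6
  k  1  0  1  2  3  4  5
  z  2  1  1  1  2  3  4
  d  3  2  2  2  1  2  3
  d  4  3  3  3  2  1  2
The bottom-right entry gives D[4][6] = 2, so no sequence of fewer than 2 edits works. Backtracking through the table gives one optimal edit sequence (2 edits):
  kzdd → kgzdd (ins g @2)
  kgzdd → kgzddb (ins b @6)
Edit distance = 2.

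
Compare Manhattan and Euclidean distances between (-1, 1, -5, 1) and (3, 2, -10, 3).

L1 = |-1 - 3| + |1 - 2| + |-5 - (-10)| + |1 - 3| = 4 + 1 + 5 + 2 = 12
L2 = √(4² + 1² + 5² + 2²) = √46 ≈ 6.7823
L1 ≥ L2 always (equality iff movement is along one axis); L1 > L2 here.
Ratio L1/L2 = 12/√46 ≈ 1.7693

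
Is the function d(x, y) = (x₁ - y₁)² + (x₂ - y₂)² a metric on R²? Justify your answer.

No. The squared Euclidean distance fails the triangle inequality. Counterexample: x = (0, 0), y = (3, 2), z = (6, 4). d(x,z) = 6² + 4² = 52, but d(x,y) + d(y,z) = (3² + 2²) + (3² + 2²) = 13 + 13 = 26. Since 52 > 26, the triangle inequality is violated. (Note: √d, the ordinary Euclidean distance, IS a metric.)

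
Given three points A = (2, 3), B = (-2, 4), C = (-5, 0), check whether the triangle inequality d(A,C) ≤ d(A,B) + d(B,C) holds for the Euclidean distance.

d(A,B) = √(4² + 1²) = √17 ≈ 4.1231, d(B,C) = √(3² + 4²) = √25 = 5, d(A,C) = √(7² + 3²) = √58 ≈ 7.6158.
d(A,C) ≈ 7.6158 ≤ 4.1231 + 5 = 9.1231. Triangle inequality is satisfied.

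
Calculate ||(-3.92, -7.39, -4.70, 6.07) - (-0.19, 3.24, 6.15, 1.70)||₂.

√(Σ(x_i - y_i)²) = √((-3.92 - (-0.19))² + (-7.39 - 3.24)² + (-4.7 - 6.15)² + (6.07 - 1.7)²)
= √((-3.73)² + (-10.63)² + (-10.85)² + 4.37²) = √(13.9129 + 112.9969 + 117.7225 + 19.0969) = √263.7292 ≈ 16.2397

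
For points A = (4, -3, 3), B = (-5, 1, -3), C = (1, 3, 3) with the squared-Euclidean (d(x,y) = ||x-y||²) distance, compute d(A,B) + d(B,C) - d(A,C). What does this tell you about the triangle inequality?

d(A,B) = 9² + 4² + 6² = 133, d(B,C) = 6² + 2² + 6² = 76, d(A,C) = 3² + 6² + 0² = 45.
d(A,B) + d(B,C) - d(A,C) = 133 + 76 - 45 = 209 - 45 = 164. This is ≥ 0, so the triangle inequality holds for these points.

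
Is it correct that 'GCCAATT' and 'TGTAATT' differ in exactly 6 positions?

Differing positions: 1, 2, 3. Hamming distance = 3, so the claim that d_H = 6 is false.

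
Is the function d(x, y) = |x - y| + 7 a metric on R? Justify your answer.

No. d fails identity of indiscernibles (specifically d(x,x) = 0): d(3, 3) = |3 - 3| + 7 = 0 + 7 = 7 ≠ 0.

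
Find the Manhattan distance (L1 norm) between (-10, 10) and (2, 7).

Σ|x_i - y_i| = |-10 - 2| + |10 - 7| = 12 + 3 = 15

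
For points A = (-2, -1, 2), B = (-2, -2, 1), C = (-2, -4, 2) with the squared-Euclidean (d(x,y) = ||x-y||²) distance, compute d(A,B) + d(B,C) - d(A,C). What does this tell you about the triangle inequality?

d(A,B) = 0² + 1² + 1² = 2, d(B,C) = 0² + 2² + 1² = 5, d(A,C) = 0² + 3² + 0² = 9.
d(A,B) + d(B,C) - d(A,C) = 2 + 5 - 9 = 7 - 9 = -2. This is < 0, so the triangle inequality FAILS for these points (squared-Euclidean is not a metric).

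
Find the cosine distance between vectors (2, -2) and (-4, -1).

With u = (2, -2), v = (-4, -1):
u·v = 2·(-4) + (-2)·(-1) = (-8) + 2 = -6.
|u| = √(2² + (-2)²) = √8, |v| = √((-4)² + (-1)²) = √17, so |u||v| = √(8·17) = √136.
cos θ = (u·v)/(|u||v|) = -6/√136 ≈ -0.5145
Cosine distance = 1 - cos θ ≈ 1 - (-0.5145) = 1.5145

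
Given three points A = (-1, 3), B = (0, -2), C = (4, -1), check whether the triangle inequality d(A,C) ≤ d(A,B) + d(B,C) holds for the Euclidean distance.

d(A,B) = √(1² + 5²) = √26 ≈ 5.099, d(B,C) = √(4² + 1²) = √17 ≈ 4.1231, d(A,C) = √(5² + 4²) = √41 ≈ 6.4031.
d(A,C) ≈ 6.4031 ≤ 5.099 + 4.1231 = 9.2221. Triangle inequality is satisfied.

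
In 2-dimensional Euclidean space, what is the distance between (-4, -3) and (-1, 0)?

√(Σ(x_i - y_i)²) = √((-4 - (-1))² + (-3 - 0)²)
= √((-3)² + (-3)²) = √(9 + 9) = √18 ≈ 4.2426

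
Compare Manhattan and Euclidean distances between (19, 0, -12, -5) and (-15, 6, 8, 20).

L1 = |19 - (-15)| + |0 - 6| + |-12 - 8| + |-5 - 20| = 34 + 6 + 20 + 25 = 85
L2 = √(34² + 6² + 20² + 25²) = √2217 ≈ 47.085
L1 ≥ L2 always (equality iff movement is along one axis); L1 > L2 here.
Ratio L1/L2 = 85/√2217 ≈ 1.8052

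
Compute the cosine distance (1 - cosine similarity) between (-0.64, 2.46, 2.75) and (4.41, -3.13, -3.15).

With u = (-0.64, 2.46, 2.75), v = (4.41, -3.13, -3.15):
u·v = (-0.64)·4.41 + 2.46·(-3.13) + 2.75·(-3.15) = (-2.8224) + (-7.6998) + (-8.6625) = -19.1847.
|u| = √((-0.64)² + 2.46² + 2.75²) = √(0.4096 + 6.0516 + 7.5625) = √14.0237, |v| = √(4.41² + (-3.13)² + (-3.15)²) = √(19.4481 + 9.7969 + 9.9225) = √39.1675.
cos θ = (u·v)/(|u||v|) = -19.1847/(√14.0237·√39.1675) ≈ -0.8186
Cosine distance = 1 - cos θ ≈ 1 - (-0.8186) = 1.8186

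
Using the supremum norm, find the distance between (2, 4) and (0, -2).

max(|x_i - y_i|) = max(|2 - 0|, |4 - (-2)|) = max(2, 6) = 6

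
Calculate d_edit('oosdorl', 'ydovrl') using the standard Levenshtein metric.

Let D[i][j] be the edit distance between the first i characters of 'oosdorl' and the first j characters of 'ydovrl', with D[i][0] = i, D[0][j] = j, and D[i][j] = D[i-1][j-1] if the characters match, else 1 + min(D[i-1][j], D[i][j-1], D[i-1][j-1]). Filling the table (rows: prefixes of 'oosdorl', columns: prefixes of 'ydovrl'):
     ε  y  d  o  v  r  l
  ε  0  1  2  3  4  5  6
  o  1  1  2  2  3  4  5
  o  2  2  2  2  3  4  5
  s  3  3  3  3  3  4  5
  d  4  4  3  4  4  4  5
  o  5  5  4  3  4  5  5
  r  6  6  5  4  4  4  5
  l  7  7  6  5  5  5  4
The bottom-right entry gives D[7][6] = 4, so no sequence of fewer than 4 edits works. Backtracking through the table gives one optimal edit sequence (4 edits):
  oosdorl → osdorl (del o @1)
  osdorl → sdorl (del o @1)
  sdorl → ydorl (sub s→y @1)
  ydorl → ydovrl (ins v @4)
Edit distance = 4.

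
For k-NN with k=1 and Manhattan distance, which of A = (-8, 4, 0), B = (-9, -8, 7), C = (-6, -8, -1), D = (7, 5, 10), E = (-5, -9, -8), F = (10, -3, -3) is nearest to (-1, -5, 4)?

Distances: d(A) = 20, d(B) = 14, d(C) = 13, d(D) = 24, d(E) = 20, d(F) = 20. Nearest: C = (-6, -8, -1) with distance 13.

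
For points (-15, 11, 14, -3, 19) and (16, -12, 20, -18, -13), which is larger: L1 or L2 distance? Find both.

L1 = |-15 - 16| + |11 - (-12)| + |14 - 20| + |-3 - (-18)| + |19 - (-13)| = 31 + 23 + 6 + 15 + 32 = 107
L2 = √(31² + 23² + 6² + 15² + 32²) = √2775 ≈ 52.6783
L1 ≥ L2 always (equality iff movement is along one axis); L1 > L2 here.
Ratio L1/L2 = 107/√2775 ≈ 2.0312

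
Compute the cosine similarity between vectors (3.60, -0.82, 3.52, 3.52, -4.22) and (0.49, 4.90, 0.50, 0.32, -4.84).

With u = (3.60, -0.82, 3.52, 3.52, -4.22), v = (0.49, 4.90, 0.50, 0.32, -4.84):
u·v = 3.6·0.49 + (-0.82)·4.9 + 3.52·0.5 + 3.52·0.32 + (-4.22)·(-4.84) = 1.764 + (-4.018) + 1.76 + 1.1264 + 20.4248 = 21.0572.
|u| = √(3.6² + (-0.82)² + 3.52² + 3.52² + (-4.22)²) = √(12.96 + 0.6724 + 12.3904 + 12.3904 + 17.8084) = √56.2216, |v| = √(0.49² + 4.9² + 0.5² + 0.32² + (-4.84)²) = √(0.2401 + 24.01 + 0.25 + 0.1024 + 23.4256) = √48.0281.
cos θ = (u·v)/(|u||v|) = 21.0572/(√56.2216·√48.0281) ≈ 0.4052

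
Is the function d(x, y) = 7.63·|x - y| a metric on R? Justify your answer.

Yes. Since |x - y| is a metric on R and 7.63 > 0, the positive scalar multiple 7.63·|x - y| is also a metric: scaling by a positive constant preserves non-negativity, identity (d=0 ⟺ |x-y|=0 ⟺ x=y), symmetry, and the triangle inequality.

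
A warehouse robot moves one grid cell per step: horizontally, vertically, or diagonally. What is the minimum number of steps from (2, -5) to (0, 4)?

max(|x_i - y_i|) = max(|2 - 0|, |-5 - 4|) = max(2, 9) = 9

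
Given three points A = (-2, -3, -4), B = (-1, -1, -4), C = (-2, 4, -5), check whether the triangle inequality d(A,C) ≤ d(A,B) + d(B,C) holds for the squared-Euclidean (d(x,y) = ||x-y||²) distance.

d(A,B) = 1² + 2² + 0² = 5, d(B,C) = 1² + 5² + 1² = 27, d(A,C) = 0² + 7² + 1² = 50.
d(A,C) = 50 > 5 + 27 = 32. Triangle inequality is VIOLATED. (Squared-Euclidean is not a metric — this is a counterexample.)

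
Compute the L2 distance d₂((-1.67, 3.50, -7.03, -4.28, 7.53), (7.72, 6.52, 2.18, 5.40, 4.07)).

√(Σ(x_i - y_i)²) = √((-1.67 - 7.72)² + (3.5 - 6.52)² + (-7.03 - 2.18)² + (-4.28 - 5.4)² + (7.53 - 4.07)²)
= √((-9.39)² + (-3.02)² + (-9.21)² + (-9.68)² + 3.46²) = √(88.1721 + 9.1204 + 84.8241 + 93.7024 + 11.9716) = √287.7906 ≈ 16.9644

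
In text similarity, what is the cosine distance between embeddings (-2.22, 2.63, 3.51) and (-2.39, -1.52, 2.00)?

With u = (-2.22, 2.63, 3.51), v = (-2.39, -1.52, 2.00):
u·v = (-2.22)·(-2.39) + 2.63·(-1.52) + 3.51·2 = 5.3058 + (-3.9976) + 7.02 = 8.3282.
|u| = √((-2.22)² + 2.63² + 3.51²) = √(4.9284 + 6.9169 + 12.3201) = √24.1654, |v| = √((-2.39)² + (-1.52)² + 2²) = √(5.7121 + 2.3104 + 4) = √12.0225.
cos θ = (u·v)/(|u||v|) = 8.3282/(√24.1654·√12.0225) ≈ 0.4886
Cosine distance = 1 - cos θ ≈ 1 - 0.4886 = 0.5114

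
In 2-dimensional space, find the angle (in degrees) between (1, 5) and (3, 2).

With u = (1, 5), v = (3, 2):
u·v = 1·3 + 5·2 = 3 + 10 = 13.
|u| = √(1² + 5²) = √26, |v| = √(3² + 2²) = √13, so |u||v| = √(26·13) = √338.
cos θ = (u·v)/(|u||v|) = 13/√338 ≈ 0.707107
θ = arccos(0.707107) ≈ 45°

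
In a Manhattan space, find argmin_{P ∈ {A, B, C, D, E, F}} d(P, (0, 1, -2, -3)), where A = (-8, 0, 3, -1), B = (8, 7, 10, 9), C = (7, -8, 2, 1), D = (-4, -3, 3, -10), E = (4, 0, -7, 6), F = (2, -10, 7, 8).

Distances: d(A) = 16, d(B) = 38, d(C) = 24, d(D) = 20, d(E) = 19, d(F) = 33. Nearest: A = (-8, 0, 3, -1) with distance 16.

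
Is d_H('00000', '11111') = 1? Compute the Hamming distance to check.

Differing positions: 1, 2, 3, 4, 5. Hamming distance = 5, so the claim that d_H = 1 is false.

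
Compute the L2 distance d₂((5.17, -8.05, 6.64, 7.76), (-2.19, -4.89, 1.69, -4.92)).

√(Σ(x_i - y_i)²) = √((5.17 - (-2.19))² + (-8.05 - (-4.89))² + (6.64 - 1.69)² + (7.76 - (-4.92))²)
= √(7.36² + (-3.16)² + 4.95² + 12.68²) = √(54.1696 + 9.9856 + 24.5025 + 160.7824) = √249.4401 ≈ 15.7937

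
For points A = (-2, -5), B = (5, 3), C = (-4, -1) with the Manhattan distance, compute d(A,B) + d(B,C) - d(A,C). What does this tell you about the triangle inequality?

d(A,B) = 7 + 8 = 15, d(B,C) = 9 + 4 = 13, d(A,C) = 2 + 4 = 6.
d(A,B) + d(B,C) - d(A,C) = 15 + 13 - 6 = 28 - 6 = 22. This is ≥ 0, so the triangle inequality holds for these points.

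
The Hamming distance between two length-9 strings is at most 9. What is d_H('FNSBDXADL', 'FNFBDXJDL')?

Differing positions: 3, 7. Hamming distance = 2. The maximum possible Hamming distance for length-9 strings is 9, so d_H/9 = 2/9 ≈ 0.2222.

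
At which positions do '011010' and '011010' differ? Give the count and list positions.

Differing positions: none. Hamming distance = 0.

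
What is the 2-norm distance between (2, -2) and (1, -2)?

(Σ|x_i - y_i|^2)^(1/2) = (|2 - 1|^2 + |-2 - (-2)|^2)^(1/2)
= (1^2 + 0^2)^(1/2) = (1 + 0)^(1/2) = (1)^(1/2) = 1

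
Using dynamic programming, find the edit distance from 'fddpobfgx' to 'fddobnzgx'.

Let D[i][j] be the edit distance between the first i characters of 'fddpobfgx' and the first j characters of 'fddobnzgx', with D[i][0] = i, D[0][j] = j, and D[i][j] = D[i-1][j-1] if the characters match, else 1 + min(D[i-1][j], D[i][j-1], D[i-1][j-1]). Filling the table (rows: prefixes of 'fddpobfgx', columns: prefixes of 'fddobnzgx'):
     ε  f  d  d  o  b  n  z  g  x
  ε  0  1  2  3  4  5  6  7  8  9
  f  1  0  1  2  3  4  5  6  7  8
  d  2  1  0  1  2  3  4  5  6  7
  d  3  2  1  0  1  2  3  4  5  6
  p  4  3  2  1  1  2  3  4  5  6
  o  5  4  3  2  1  2  3  4  5  6
  b  6  5  4  3  2  1  2  3  4  5
  f  7  6  5  4  3  2  2  3  4  5
  g  8  7  6  5  4  3  3  3  3  4
  x  9  8  7  6  5  4  4  4  4  3
The bottom-right entry gives D[9][9] = 3, so no sequence of fewer than 3 edits works. Backtracking through the table gives one optimal edit sequence (3 edits):
  fddpobfgx → fddobfgx (del p @4)
  fddobfgx → fddobnfgx (ins n @6)
  fddobnfgx → fddobnzgx (sub f→z @7)
Edit distance = 3.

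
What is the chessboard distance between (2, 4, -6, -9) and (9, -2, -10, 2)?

max(|x_i - y_i|) = max(|2 - 9|, |4 - (-2)|, |-6 - (-10)|, |-9 - 2|) = max(7, 6, 4, 11) = 11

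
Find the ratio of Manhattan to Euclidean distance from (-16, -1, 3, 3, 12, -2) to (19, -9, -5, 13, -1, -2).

L1 = |-16 - 19| + |-1 - (-9)| + |3 - (-5)| + |3 - 13| + |12 - (-1)| + |-2 - (-2)| = 35 + 8 + 8 + 10 + 13 + 0 = 74
L2 = √(35² + 8² + 8² + 10² + 13² + 0²) = √1622 ≈ 40.2741
L1 ≥ L2 always (equality iff movement is along one axis); L1 > L2 here.
Ratio L1/L2 = 74/√1622 ≈ 1.8374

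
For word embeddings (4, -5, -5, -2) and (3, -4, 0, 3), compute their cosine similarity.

With u = (4, -5, -5, -2), v = (3, -4, 0, 3):
u·v = 4·3 + (-5)·(-4) + (-5)·0 + (-2)·3 = 12 + 20 + 0 + (-6) = 26.
|u| = √(4² + (-5)² + (-5)² + (-2)²) = √70, |v| = √(3² + (-4)² + 0² + 3²) = √34, so |u||v| = √(70·34) = √2380.
cos θ = (u·v)/(|u||v|) = 26/√2380 ≈ 0.5329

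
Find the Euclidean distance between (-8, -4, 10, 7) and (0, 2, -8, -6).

√(Σ(x_i - y_i)²) = √((-8 - 0)² + (-4 - 2)² + (10 - (-8))² + (7 - (-6))²)
= √((-8)² + (-6)² + 18² + 13²) = √(64 + 36 + 324 + 169) = √593 ≈ 24.3516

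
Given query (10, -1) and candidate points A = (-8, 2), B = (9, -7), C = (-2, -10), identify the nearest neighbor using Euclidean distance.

Distances: d(A) ≈ 18.2483, d(B) ≈ 6.0828, d(C) = 15. Nearest: B = (9, -7) with distance 6.0828.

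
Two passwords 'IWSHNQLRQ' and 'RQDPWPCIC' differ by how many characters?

Differing positions: 1, 2, 3, 4, 5, 6, 7, 8, 9. Hamming distance = 9.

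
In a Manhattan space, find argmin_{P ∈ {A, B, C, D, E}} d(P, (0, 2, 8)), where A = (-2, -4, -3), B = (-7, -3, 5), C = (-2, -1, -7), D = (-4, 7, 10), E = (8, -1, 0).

Distances: d(A) = 19, d(B) = 15, d(C) = 20, d(D) = 11, d(E) = 19. Nearest: D = (-4, 7, 10) with distance 11.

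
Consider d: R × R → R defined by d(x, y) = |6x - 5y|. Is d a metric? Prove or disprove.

No. d fails symmetry: d(3, 2) = |6·3 - 5·2| = |8| = 8, but d(2, 3) = |6·2 - 5·3| = |-3| = 3. Since 8 ≠ 3, d(x,y) ≠ d(y,x) in general.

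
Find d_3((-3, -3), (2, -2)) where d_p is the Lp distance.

(Σ|x_i - y_i|^3)^(1/3) = (|-3 - 2|^3 + |-3 - (-2)|^3)^(1/3)
= (5^3 + 1^3)^(1/3) = (125 + 1)^(1/3) = (126)^(1/3) ≈ 5.0133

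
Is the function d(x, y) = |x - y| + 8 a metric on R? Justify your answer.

No. d fails identity of indiscernibles (specifically d(x,x) = 0): d(7, 7) = |7 - 7| + 8 = 0 + 8 = 8 ≠ 0.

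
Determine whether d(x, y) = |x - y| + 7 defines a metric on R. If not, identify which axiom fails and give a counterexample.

No. d fails identity of indiscernibles (specifically d(x,x) = 0): d(-4, -4) = |-4 - (-4)| + 7 = 0 + 7 = 7 ≠ 0.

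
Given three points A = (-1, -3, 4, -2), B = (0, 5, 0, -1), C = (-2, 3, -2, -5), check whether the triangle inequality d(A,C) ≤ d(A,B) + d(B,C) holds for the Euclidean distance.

d(A,B) = √(1² + 8² + 4² + 1²) = √82 ≈ 9.0554, d(B,C) = √(2² + 2² + 2² + 4²) = √28 ≈ 5.2915, d(A,C) = √(1² + 6² + 6² + 3²) = √82 ≈ 9.0554.
d(A,C) ≈ 9.0554 ≤ 9.0554 + 5.2915 = 14.3469. Triangle inequality is satisfied.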